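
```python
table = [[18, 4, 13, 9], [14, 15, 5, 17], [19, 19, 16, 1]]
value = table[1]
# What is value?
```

table has 3 rows. Row 1 is [14, 15, 5, 17].

[14, 15, 5, 17]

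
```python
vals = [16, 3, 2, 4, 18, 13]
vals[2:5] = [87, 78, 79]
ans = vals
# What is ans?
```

vals starts as [16, 3, 2, 4, 18, 13] (length 6). The slice vals[2:5] covers indices [2, 3, 4] with values [2, 4, 18]. Replacing that slice with [87, 78, 79] (same length) produces [16, 3, 87, 78, 79, 13].

[16, 3, 87, 78, 79, 13]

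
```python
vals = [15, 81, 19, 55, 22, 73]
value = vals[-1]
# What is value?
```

vals has length 6. Negative index -1 maps to positive index 6 + (-1) = 5. vals[5] = 73.

73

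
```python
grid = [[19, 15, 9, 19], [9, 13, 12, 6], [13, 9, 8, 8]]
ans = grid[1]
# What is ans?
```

grid has 3 rows. Row 1 is [9, 13, 12, 6].

[9, 13, 12, 6]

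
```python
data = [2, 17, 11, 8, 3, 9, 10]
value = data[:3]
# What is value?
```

data has length 7. The slice data[:3] selects indices [0, 1, 2] (0->2, 1->17, 2->11), giving [2, 17, 11].

[2, 17, 11]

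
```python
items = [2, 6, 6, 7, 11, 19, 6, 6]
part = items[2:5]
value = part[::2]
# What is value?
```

items has length 8. The slice items[2:5] selects indices [2, 3, 4] (2->6, 3->7, 4->11), giving [6, 7, 11]. So part = [6, 7, 11]. part has length 3. The slice part[::2] selects indices [0, 2] (0->6, 2->11), giving [6, 11].

[6, 11]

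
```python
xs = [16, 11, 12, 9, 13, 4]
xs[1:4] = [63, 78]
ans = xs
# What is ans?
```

xs starts as [16, 11, 12, 9, 13, 4] (length 6). The slice xs[1:4] covers indices [1, 2, 3] with values [11, 12, 9]. Replacing that slice with [63, 78] (different length) produces [16, 63, 78, 13, 4].

[16, 63, 78, 13, 4]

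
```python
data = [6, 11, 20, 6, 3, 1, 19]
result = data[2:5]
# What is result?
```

data has length 7. The slice data[2:5] selects indices [2, 3, 4] (2->20, 3->6, 4->3), giving [20, 6, 3].

[20, 6, 3]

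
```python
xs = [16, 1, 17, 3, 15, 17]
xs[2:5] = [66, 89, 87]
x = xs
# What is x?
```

xs starts as [16, 1, 17, 3, 15, 17] (length 6). The slice xs[2:5] covers indices [2, 3, 4] with values [17, 3, 15]. Replacing that slice with [66, 89, 87] (same length) produces [16, 1, 66, 89, 87, 17].

[16, 1, 66, 89, 87, 17]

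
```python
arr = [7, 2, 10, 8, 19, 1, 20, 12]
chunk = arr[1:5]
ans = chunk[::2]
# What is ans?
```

arr has length 8. The slice arr[1:5] selects indices [1, 2, 3, 4] (1->2, 2->10, 3->8, 4->19), giving [2, 10, 8, 19]. So chunk = [2, 10, 8, 19]. chunk has length 4. The slice chunk[::2] selects indices [0, 2] (0->2, 2->8), giving [2, 8].

[2, 8]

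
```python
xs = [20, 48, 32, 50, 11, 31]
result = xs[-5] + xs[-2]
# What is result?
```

xs has length 6. Negative index -5 maps to positive index 6 + (-5) = 1. xs[1] = 48.
xs has length 6. Negative index -2 maps to positive index 6 + (-2) = 4. xs[4] = 11.
Sum: 48 + 11 = 59.

59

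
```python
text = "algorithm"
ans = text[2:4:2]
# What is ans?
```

text has length 9. The slice text[2:4:2] selects indices [2] (2->'g'), giving 'g'.

'g'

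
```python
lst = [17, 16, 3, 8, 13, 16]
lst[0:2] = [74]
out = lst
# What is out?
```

lst starts as [17, 16, 3, 8, 13, 16] (length 6). The slice lst[0:2] covers indices [0, 1] with values [17, 16]. Replacing that slice with [74] (different length) produces [74, 3, 8, 13, 16].

[74, 3, 8, 13, 16]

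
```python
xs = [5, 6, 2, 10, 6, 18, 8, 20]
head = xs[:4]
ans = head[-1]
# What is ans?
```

xs has length 8. The slice xs[:4] selects indices [0, 1, 2, 3] (0->5, 1->6, 2->2, 3->10), giving [5, 6, 2, 10]. So head = [5, 6, 2, 10]. Then head[-1] = 10.

10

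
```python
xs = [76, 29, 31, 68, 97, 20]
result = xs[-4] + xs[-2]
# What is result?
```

xs has length 6. Negative index -4 maps to positive index 6 + (-4) = 2. xs[2] = 31.
xs has length 6. Negative index -2 maps to positive index 6 + (-2) = 4. xs[4] = 97.
Sum: 31 + 97 = 128.

128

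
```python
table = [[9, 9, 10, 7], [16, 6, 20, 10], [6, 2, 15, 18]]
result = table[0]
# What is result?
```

table has 3 rows. Row 0 is [9, 9, 10, 7].

[9, 9, 10, 7]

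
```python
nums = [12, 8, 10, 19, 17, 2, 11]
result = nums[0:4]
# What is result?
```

nums has length 7. The slice nums[0:4] selects indices [0, 1, 2, 3] (0->12, 1->8, 2->10, 3->19), giving [12, 8, 10, 19].

[12, 8, 10, 19]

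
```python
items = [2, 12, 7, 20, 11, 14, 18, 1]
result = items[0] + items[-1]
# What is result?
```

items has length 8. items[0] = 2.
items has length 8. Negative index -1 maps to positive index 8 + (-1) = 7. items[7] = 1.
Sum: 2 + 1 = 3.

3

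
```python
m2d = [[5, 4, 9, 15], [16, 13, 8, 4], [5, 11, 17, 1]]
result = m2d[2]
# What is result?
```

m2d has 3 rows. Row 2 is [5, 11, 17, 1].

[5, 11, 17, 1]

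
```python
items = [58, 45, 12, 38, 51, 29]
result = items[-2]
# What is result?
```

items has length 6. Negative index -2 maps to positive index 6 + (-2) = 4. items[4] = 51.

51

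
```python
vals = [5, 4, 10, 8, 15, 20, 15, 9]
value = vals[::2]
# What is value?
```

vals has length 8. The slice vals[::2] selects indices [0, 2, 4, 6] (0->5, 2->10, 4->15, 6->15), giving [5, 10, 15, 15].

[5, 10, 15, 15]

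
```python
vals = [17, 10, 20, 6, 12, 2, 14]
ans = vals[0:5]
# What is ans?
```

vals has length 7. The slice vals[0:5] selects indices [0, 1, 2, 3, 4] (0->17, 1->10, 2->20, 3->6, 4->12), giving [17, 10, 20, 6, 12].

[17, 10, 20, 6, 12]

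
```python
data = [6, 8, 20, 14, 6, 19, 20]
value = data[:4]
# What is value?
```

data has length 7. The slice data[:4] selects indices [0, 1, 2, 3] (0->6, 1->8, 2->20, 3->14), giving [6, 8, 20, 14].

[6, 8, 20, 14]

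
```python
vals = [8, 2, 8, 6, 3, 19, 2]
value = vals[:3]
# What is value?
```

vals has length 7. The slice vals[:3] selects indices [0, 1, 2] (0->8, 1->2, 2->8), giving [8, 2, 8].

[8, 2, 8]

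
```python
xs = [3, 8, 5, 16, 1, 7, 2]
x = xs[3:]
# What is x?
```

xs has length 7. The slice xs[3:] selects indices [3, 4, 5, 6] (3->16, 4->1, 5->7, 6->2), giving [16, 1, 7, 2].

[16, 1, 7, 2]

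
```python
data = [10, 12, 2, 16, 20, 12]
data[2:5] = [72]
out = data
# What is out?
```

data starts as [10, 12, 2, 16, 20, 12] (length 6). The slice data[2:5] covers indices [2, 3, 4] with values [2, 16, 20]. Replacing that slice with [72] (different length) produces [10, 12, 72, 12].

[10, 12, 72, 12]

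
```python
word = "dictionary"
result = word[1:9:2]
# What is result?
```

word has length 10. The slice word[1:9:2] selects indices [1, 3, 5, 7] (1->'i', 3->'t', 5->'o', 7->'a'), giving 'itoa'.

'itoa'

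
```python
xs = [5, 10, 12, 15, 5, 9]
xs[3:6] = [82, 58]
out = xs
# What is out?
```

xs starts as [5, 10, 12, 15, 5, 9] (length 6). The slice xs[3:6] covers indices [3, 4, 5] with values [15, 5, 9]. Replacing that slice with [82, 58] (different length) produces [5, 10, 12, 82, 58].

[5, 10, 12, 82, 58]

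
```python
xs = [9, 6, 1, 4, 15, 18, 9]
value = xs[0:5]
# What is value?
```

xs has length 7. The slice xs[0:5] selects indices [0, 1, 2, 3, 4] (0->9, 1->6, 2->1, 3->4, 4->15), giving [9, 6, 1, 4, 15].

[9, 6, 1, 4, 15]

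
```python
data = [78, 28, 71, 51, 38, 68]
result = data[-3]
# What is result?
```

data has length 6. Negative index -3 maps to positive index 6 + (-3) = 3. data[3] = 51.

51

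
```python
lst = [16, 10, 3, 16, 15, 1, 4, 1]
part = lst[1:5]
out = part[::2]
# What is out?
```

lst has length 8. The slice lst[1:5] selects indices [1, 2, 3, 4] (1->10, 2->3, 3->16, 4->15), giving [10, 3, 16, 15]. So part = [10, 3, 16, 15]. part has length 4. The slice part[::2] selects indices [0, 2] (0->10, 2->16), giving [10, 16].

[10, 16]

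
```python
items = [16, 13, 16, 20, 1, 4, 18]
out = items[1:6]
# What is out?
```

items has length 7. The slice items[1:6] selects indices [1, 2, 3, 4, 5] (1->13, 2->16, 3->20, 4->1, 5->4), giving [13, 16, 20, 1, 4].

[13, 16, 20, 1, 4]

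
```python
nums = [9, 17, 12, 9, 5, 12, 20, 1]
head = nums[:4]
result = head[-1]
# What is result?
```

nums has length 8. The slice nums[:4] selects indices [0, 1, 2, 3] (0->9, 1->17, 2->12, 3->9), giving [9, 17, 12, 9]. So head = [9, 17, 12, 9]. Then head[-1] = 9.

9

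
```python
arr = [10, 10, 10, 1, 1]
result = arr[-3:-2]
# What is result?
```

arr has length 5. The slice arr[-3:-2] selects indices [2] (2->10), giving [10].

[10]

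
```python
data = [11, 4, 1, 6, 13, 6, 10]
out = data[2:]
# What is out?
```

data has length 7. The slice data[2:] selects indices [2, 3, 4, 5, 6] (2->1, 3->6, 4->13, 5->6, 6->10), giving [1, 6, 13, 6, 10].

[1, 6, 13, 6, 10]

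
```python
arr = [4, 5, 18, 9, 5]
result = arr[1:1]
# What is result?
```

arr has length 5. The slice arr[1:1] resolves to an empty index range, so the result is [].

[]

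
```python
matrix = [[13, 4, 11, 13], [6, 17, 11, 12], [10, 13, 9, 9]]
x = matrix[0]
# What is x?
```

matrix has 3 rows. Row 0 is [13, 4, 11, 13].

[13, 4, 11, 13]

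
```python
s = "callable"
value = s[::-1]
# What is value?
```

s has length 8. The slice s[::-1] selects indices [7, 6, 5, 4, 3, 2, 1, 0] (7->'e', 6->'l', 5->'b', 4->'a', 3->'l', 2->'l', 1->'a', 0->'c'), giving 'elballac'.

'elballac'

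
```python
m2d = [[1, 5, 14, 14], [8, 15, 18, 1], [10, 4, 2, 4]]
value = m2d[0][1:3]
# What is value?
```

m2d[0] = [1, 5, 14, 14]. m2d[0] has length 4. The slice m2d[0][1:3] selects indices [1, 2] (1->5, 2->14), giving [5, 14].

[5, 14]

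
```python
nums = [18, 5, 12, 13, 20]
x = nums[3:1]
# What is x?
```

nums has length 5. The slice nums[3:1] resolves to an empty index range, so the result is [].

[]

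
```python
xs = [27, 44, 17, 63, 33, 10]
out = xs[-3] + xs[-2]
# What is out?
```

xs has length 6. Negative index -3 maps to positive index 6 + (-3) = 3. xs[3] = 63.
xs has length 6. Negative index -2 maps to positive index 6 + (-2) = 4. xs[4] = 33.
Sum: 63 + 33 = 96.

96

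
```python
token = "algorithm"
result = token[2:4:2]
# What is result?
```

token has length 9. The slice token[2:4:2] selects indices [2] (2->'g'), giving 'g'.

'g'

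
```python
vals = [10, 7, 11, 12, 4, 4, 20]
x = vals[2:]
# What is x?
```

vals has length 7. The slice vals[2:] selects indices [2, 3, 4, 5, 6] (2->11, 3->12, 4->4, 5->4, 6->20), giving [11, 12, 4, 4, 20].

[11, 12, 4, 4, 20]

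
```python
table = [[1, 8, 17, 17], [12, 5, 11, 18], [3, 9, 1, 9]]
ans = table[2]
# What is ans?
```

table has 3 rows. Row 2 is [3, 9, 1, 9].

[3, 9, 1, 9]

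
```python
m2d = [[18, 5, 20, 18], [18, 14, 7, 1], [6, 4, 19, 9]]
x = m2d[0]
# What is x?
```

m2d has 3 rows. Row 0 is [18, 5, 20, 18].

[18, 5, 20, 18]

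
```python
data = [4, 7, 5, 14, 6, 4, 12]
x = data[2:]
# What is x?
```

data has length 7. The slice data[2:] selects indices [2, 3, 4, 5, 6] (2->5, 3->14, 4->6, 5->4, 6->12), giving [5, 14, 6, 4, 12].

[5, 14, 6, 4, 12]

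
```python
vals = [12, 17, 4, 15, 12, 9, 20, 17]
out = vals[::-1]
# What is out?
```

vals has length 8. The slice vals[::-1] selects indices [7, 6, 5, 4, 3, 2, 1, 0] (7->17, 6->20, 5->9, 4->12, 3->15, 2->4, 1->17, 0->12), giving [17, 20, 9, 12, 15, 4, 17, 12].

[17, 20, 9, 12, 15, 4, 17, 12]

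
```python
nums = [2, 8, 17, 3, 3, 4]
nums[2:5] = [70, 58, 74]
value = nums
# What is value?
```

nums starts as [2, 8, 17, 3, 3, 4] (length 6). The slice nums[2:5] covers indices [2, 3, 4] with values [17, 3, 3]. Replacing that slice with [70, 58, 74] (same length) produces [2, 8, 70, 58, 74, 4].

[2, 8, 70, 58, 74, 4]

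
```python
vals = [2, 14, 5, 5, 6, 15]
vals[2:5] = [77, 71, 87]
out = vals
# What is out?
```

vals starts as [2, 14, 5, 5, 6, 15] (length 6). The slice vals[2:5] covers indices [2, 3, 4] with values [5, 5, 6]. Replacing that slice with [77, 71, 87] (same length) produces [2, 14, 77, 71, 87, 15].

[2, 14, 77, 71, 87, 15]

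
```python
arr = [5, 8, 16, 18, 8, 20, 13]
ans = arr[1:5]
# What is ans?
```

arr has length 7. The slice arr[1:5] selects indices [1, 2, 3, 4] (1->8, 2->16, 3->18, 4->8), giving [8, 16, 18, 8].

[8, 16, 18, 8]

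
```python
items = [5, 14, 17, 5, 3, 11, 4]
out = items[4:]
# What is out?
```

items has length 7. The slice items[4:] selects indices [4, 5, 6] (4->3, 5->11, 6->4), giving [3, 11, 4].

[3, 11, 4]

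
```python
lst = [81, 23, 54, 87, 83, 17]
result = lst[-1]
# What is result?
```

lst has length 6. Negative index -1 maps to positive index 6 + (-1) = 5. lst[5] = 17.

17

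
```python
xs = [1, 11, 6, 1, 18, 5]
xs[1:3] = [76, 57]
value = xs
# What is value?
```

xs starts as [1, 11, 6, 1, 18, 5] (length 6). The slice xs[1:3] covers indices [1, 2] with values [11, 6]. Replacing that slice with [76, 57] (same length) produces [1, 76, 57, 1, 18, 5].

[1, 76, 57, 1, 18, 5]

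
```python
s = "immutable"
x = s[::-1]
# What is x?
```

s has length 9. The slice s[::-1] selects indices [8, 7, 6, 5, 4, 3, 2, 1, 0] (8->'e', 7->'l', 6->'b', 5->'a', 4->'t', 3->'u', 2->'m', 1->'m', 0->'i'), giving 'elbatummi'.

'elbatummi'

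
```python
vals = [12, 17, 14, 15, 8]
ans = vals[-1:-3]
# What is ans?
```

vals has length 5. The slice vals[-1:-3] resolves to an empty index range, so the result is [].

[]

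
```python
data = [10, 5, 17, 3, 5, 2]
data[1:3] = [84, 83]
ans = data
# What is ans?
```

data starts as [10, 5, 17, 3, 5, 2] (length 6). The slice data[1:3] covers indices [1, 2] with values [5, 17]. Replacing that slice with [84, 83] (same length) produces [10, 84, 83, 3, 5, 2].

[10, 84, 83, 3, 5, 2]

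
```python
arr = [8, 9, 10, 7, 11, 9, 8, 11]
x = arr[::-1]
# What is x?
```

arr has length 8. The slice arr[::-1] selects indices [7, 6, 5, 4, 3, 2, 1, 0] (7->11, 6->8, 5->9, 4->11, 3->7, 2->10, 1->9, 0->8), giving [11, 8, 9, 11, 7, 10, 9, 8].

[11, 8, 9, 11, 7, 10, 9, 8]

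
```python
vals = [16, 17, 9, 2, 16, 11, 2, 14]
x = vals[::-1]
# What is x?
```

vals has length 8. The slice vals[::-1] selects indices [7, 6, 5, 4, 3, 2, 1, 0] (7->14, 6->2, 5->11, 4->16, 3->2, 2->9, 1->17, 0->16), giving [14, 2, 11, 16, 2, 9, 17, 16].

[14, 2, 11, 16, 2, 9, 17, 16]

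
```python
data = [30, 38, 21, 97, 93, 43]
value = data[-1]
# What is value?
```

data has length 6. Negative index -1 maps to positive index 6 + (-1) = 5. data[5] = 43.

43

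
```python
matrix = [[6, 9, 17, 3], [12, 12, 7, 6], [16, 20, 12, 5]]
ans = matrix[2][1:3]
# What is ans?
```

matrix[2] = [16, 20, 12, 5]. matrix[2] has length 4. The slice matrix[2][1:3] selects indices [1, 2] (1->20, 2->12), giving [20, 12].

[20, 12]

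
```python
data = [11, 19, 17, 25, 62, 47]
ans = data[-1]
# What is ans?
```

data has length 6. Negative index -1 maps to positive index 6 + (-1) = 5. data[5] = 47.

47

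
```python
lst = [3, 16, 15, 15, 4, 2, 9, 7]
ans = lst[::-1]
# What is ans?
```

lst has length 8. The slice lst[::-1] selects indices [7, 6, 5, 4, 3, 2, 1, 0] (7->7, 6->9, 5->2, 4->4, 3->15, 2->15, 1->16, 0->3), giving [7, 9, 2, 4, 15, 15, 16, 3].

[7, 9, 2, 4, 15, 15, 16, 3]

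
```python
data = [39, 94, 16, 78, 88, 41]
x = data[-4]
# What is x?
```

data has length 6. Negative index -4 maps to positive index 6 + (-4) = 2. data[2] = 16.

16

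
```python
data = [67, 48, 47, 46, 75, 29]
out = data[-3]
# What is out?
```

data has length 6. Negative index -3 maps to positive index 6 + (-3) = 3. data[3] = 46.

46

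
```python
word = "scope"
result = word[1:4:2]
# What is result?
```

word has length 5. The slice word[1:4:2] selects indices [1, 3] (1->'c', 3->'p'), giving 'cp'.

'cp'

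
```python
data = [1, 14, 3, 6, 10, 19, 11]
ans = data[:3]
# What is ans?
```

data has length 7. The slice data[:3] selects indices [0, 1, 2] (0->1, 1->14, 2->3), giving [1, 14, 3].

[1, 14, 3]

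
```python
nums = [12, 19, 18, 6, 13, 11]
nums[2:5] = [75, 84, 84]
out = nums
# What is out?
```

nums starts as [12, 19, 18, 6, 13, 11] (length 6). The slice nums[2:5] covers indices [2, 3, 4] with values [18, 6, 13]. Replacing that slice with [75, 84, 84] (same length) produces [12, 19, 75, 84, 84, 11].

[12, 19, 75, 84, 84, 11]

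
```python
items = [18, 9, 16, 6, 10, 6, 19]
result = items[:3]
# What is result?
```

items has length 7. The slice items[:3] selects indices [0, 1, 2] (0->18, 1->9, 2->16), giving [18, 9, 16].

[18, 9, 16]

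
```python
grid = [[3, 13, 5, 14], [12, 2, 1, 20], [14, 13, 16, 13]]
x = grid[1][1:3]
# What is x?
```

grid[1] = [12, 2, 1, 20]. grid[1] has length 4. The slice grid[1][1:3] selects indices [1, 2] (1->2, 2->1), giving [2, 1].

[2, 1]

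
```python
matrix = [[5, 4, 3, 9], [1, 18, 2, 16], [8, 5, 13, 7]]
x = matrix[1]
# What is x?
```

matrix has 3 rows. Row 1 is [1, 18, 2, 16].

[1, 18, 2, 16]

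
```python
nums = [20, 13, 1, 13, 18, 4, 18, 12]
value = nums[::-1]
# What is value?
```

nums has length 8. The slice nums[::-1] selects indices [7, 6, 5, 4, 3, 2, 1, 0] (7->12, 6->18, 5->4, 4->18, 3->13, 2->1, 1->13, 0->20), giving [12, 18, 4, 18, 13, 1, 13, 20].

[12, 18, 4, 18, 13, 1, 13, 20]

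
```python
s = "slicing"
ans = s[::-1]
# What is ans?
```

s has length 7. The slice s[::-1] selects indices [6, 5, 4, 3, 2, 1, 0] (6->'g', 5->'n', 4->'i', 3->'c', 2->'i', 1->'l', 0->'s'), giving 'gnicils'.

'gnicils'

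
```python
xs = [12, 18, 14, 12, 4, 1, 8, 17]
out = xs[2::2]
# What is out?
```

xs has length 8. The slice xs[2::2] selects indices [2, 4, 6] (2->14, 4->4, 6->8), giving [14, 4, 8].

[14, 4, 8]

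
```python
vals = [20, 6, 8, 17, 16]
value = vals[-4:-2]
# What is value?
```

vals has length 5. The slice vals[-4:-2] selects indices [1, 2] (1->6, 2->8), giving [6, 8].

[6, 8]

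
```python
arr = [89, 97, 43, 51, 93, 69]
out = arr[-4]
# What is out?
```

arr has length 6. Negative index -4 maps to positive index 6 + (-4) = 2. arr[2] = 43.

43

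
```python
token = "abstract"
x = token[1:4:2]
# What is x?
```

token has length 8. The slice token[1:4:2] selects indices [1, 3] (1->'b', 3->'t'), giving 'bt'.

'bt'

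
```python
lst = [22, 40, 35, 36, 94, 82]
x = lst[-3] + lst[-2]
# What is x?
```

lst has length 6. Negative index -3 maps to positive index 6 + (-3) = 3. lst[3] = 36.
lst has length 6. Negative index -2 maps to positive index 6 + (-2) = 4. lst[4] = 94.
Sum: 36 + 94 = 130.

130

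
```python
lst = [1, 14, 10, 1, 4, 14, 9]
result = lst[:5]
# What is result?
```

lst has length 7. The slice lst[:5] selects indices [0, 1, 2, 3, 4] (0->1, 1->14, 2->10, 3->1, 4->4), giving [1, 14, 10, 1, 4].

[1, 14, 10, 1, 4]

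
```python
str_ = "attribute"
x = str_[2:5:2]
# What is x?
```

str_ has length 9. The slice str_[2:5:2] selects indices [2, 4] (2->'t', 4->'i'), giving 'ti'.

'ti'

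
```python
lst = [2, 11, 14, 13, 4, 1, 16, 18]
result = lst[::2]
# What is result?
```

lst has length 8. The slice lst[::2] selects indices [0, 2, 4, 6] (0->2, 2->14, 4->4, 6->16), giving [2, 14, 4, 16].

[2, 14, 4, 16]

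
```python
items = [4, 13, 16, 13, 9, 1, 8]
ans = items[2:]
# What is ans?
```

items has length 7. The slice items[2:] selects indices [2, 3, 4, 5, 6] (2->16, 3->13, 4->9, 5->1, 6->8), giving [16, 13, 9, 1, 8].

[16, 13, 9, 1, 8]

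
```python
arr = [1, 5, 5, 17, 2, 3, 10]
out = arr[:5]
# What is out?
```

arr has length 7. The slice arr[:5] selects indices [0, 1, 2, 3, 4] (0->1, 1->5, 2->5, 3->17, 4->2), giving [1, 5, 5, 17, 2].

[1, 5, 5, 17, 2]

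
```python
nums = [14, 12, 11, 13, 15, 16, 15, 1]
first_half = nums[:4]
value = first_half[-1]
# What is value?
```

nums has length 8. The slice nums[:4] selects indices [0, 1, 2, 3] (0->14, 1->12, 2->11, 3->13), giving [14, 12, 11, 13]. So first_half = [14, 12, 11, 13]. Then first_half[-1] = 13.

13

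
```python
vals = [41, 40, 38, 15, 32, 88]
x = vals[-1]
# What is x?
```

vals has length 6. Negative index -1 maps to positive index 6 + (-1) = 5. vals[5] = 88.

88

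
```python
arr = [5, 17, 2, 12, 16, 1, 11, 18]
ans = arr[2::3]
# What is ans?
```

arr has length 8. The slice arr[2::3] selects indices [2, 5] (2->2, 5->1), giving [2, 1].

[2, 1]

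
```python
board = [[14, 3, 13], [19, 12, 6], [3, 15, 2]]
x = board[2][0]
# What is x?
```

board[2] = [3, 15, 2]. Taking column 0 of that row yields 3.

3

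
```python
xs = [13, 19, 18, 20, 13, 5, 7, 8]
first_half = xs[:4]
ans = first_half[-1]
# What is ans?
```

xs has length 8. The slice xs[:4] selects indices [0, 1, 2, 3] (0->13, 1->19, 2->18, 3->20), giving [13, 19, 18, 20]. So first_half = [13, 19, 18, 20]. Then first_half[-1] = 20.

20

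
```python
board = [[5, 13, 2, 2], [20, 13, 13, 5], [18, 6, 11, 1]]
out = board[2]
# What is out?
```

board has 3 rows. Row 2 is [18, 6, 11, 1].

[18, 6, 11, 1]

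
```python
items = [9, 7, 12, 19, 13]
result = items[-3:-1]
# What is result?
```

items has length 5. The slice items[-3:-1] selects indices [2, 3] (2->12, 3->19), giving [12, 19].

[12, 19]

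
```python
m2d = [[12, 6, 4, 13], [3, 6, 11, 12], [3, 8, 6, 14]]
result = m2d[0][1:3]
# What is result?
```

m2d[0] = [12, 6, 4, 13]. m2d[0] has length 4. The slice m2d[0][1:3] selects indices [1, 2] (1->6, 2->4), giving [6, 4].

[6, 4]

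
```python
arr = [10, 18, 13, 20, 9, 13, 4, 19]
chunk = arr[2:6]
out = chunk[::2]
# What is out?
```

arr has length 8. The slice arr[2:6] selects indices [2, 3, 4, 5] (2->13, 3->20, 4->9, 5->13), giving [13, 20, 9, 13]. So chunk = [13, 20, 9, 13]. chunk has length 4. The slice chunk[::2] selects indices [0, 2] (0->13, 2->9), giving [13, 9].

[13, 9]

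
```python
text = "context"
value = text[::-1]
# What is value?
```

text has length 7. The slice text[::-1] selects indices [6, 5, 4, 3, 2, 1, 0] (6->'t', 5->'x', 4->'e', 3->'t', 2->'n', 1->'o', 0->'c'), giving 'txetnoc'.

'txetnoc'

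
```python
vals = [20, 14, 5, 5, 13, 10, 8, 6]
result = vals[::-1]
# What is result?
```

vals has length 8. The slice vals[::-1] selects indices [7, 6, 5, 4, 3, 2, 1, 0] (7->6, 6->8, 5->10, 4->13, 3->5, 2->5, 1->14, 0->20), giving [6, 8, 10, 13, 5, 5, 14, 20].

[6, 8, 10, 13, 5, 5, 14, 20]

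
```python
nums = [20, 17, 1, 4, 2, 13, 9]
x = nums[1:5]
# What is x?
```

nums has length 7. The slice nums[1:5] selects indices [1, 2, 3, 4] (1->17, 2->1, 3->4, 4->2), giving [17, 1, 4, 2].

[17, 1, 4, 2]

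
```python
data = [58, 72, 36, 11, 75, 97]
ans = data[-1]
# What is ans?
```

data has length 6. Negative index -1 maps to positive index 6 + (-1) = 5. data[5] = 97.

97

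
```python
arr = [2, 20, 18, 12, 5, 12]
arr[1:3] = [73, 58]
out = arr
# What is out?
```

arr starts as [2, 20, 18, 12, 5, 12] (length 6). The slice arr[1:3] covers indices [1, 2] with values [20, 18]. Replacing that slice with [73, 58] (same length) produces [2, 73, 58, 12, 5, 12].

[2, 73, 58, 12, 5, 12]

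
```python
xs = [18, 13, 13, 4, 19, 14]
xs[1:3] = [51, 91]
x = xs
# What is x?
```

xs starts as [18, 13, 13, 4, 19, 14] (length 6). The slice xs[1:3] covers indices [1, 2] with values [13, 13]. Replacing that slice with [51, 91] (same length) produces [18, 51, 91, 4, 19, 14].

[18, 51, 91, 4, 19, 14]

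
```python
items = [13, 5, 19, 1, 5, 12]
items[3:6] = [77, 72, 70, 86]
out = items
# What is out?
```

items starts as [13, 5, 19, 1, 5, 12] (length 6). The slice items[3:6] covers indices [3, 4, 5] with values [1, 5, 12]. Replacing that slice with [77, 72, 70, 86] (different length) produces [13, 5, 19, 77, 72, 70, 86].

[13, 5, 19, 77, 72, 70, 86]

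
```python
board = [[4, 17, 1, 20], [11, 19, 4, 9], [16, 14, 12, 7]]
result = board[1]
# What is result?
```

board has 3 rows. Row 1 is [11, 19, 4, 9].

[11, 19, 4, 9]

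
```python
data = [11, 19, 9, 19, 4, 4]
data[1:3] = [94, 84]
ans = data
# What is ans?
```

data starts as [11, 19, 9, 19, 4, 4] (length 6). The slice data[1:3] covers indices [1, 2] with values [19, 9]. Replacing that slice with [94, 84] (same length) produces [11, 94, 84, 19, 4, 4].

[11, 94, 84, 19, 4, 4]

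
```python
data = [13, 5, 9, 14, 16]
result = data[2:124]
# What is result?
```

data has length 5. The slice data[2:124] selects indices [2, 3, 4] (2->9, 3->14, 4->16), giving [9, 14, 16].

[9, 14, 16]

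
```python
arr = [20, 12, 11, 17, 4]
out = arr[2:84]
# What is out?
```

arr has length 5. The slice arr[2:84] selects indices [2, 3, 4] (2->11, 3->17, 4->4), giving [11, 17, 4].

[11, 17, 4]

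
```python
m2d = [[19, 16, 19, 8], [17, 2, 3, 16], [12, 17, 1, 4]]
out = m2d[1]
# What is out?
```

m2d has 3 rows. Row 1 is [17, 2, 3, 16].

[17, 2, 3, 16]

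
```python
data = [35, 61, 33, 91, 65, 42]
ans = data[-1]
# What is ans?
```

data has length 6. Negative index -1 maps to positive index 6 + (-1) = 5. data[5] = 42.

42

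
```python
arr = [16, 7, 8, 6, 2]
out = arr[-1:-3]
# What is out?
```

arr has length 5. The slice arr[-1:-3] resolves to an empty index range, so the result is [].

[]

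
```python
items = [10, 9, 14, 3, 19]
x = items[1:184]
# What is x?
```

items has length 5. The slice items[1:184] selects indices [1, 2, 3, 4] (1->9, 2->14, 3->3, 4->19), giving [9, 14, 3, 19].

[9, 14, 3, 19]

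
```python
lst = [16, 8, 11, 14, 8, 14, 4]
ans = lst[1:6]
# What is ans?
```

lst has length 7. The slice lst[1:6] selects indices [1, 2, 3, 4, 5] (1->8, 2->11, 3->14, 4->8, 5->14), giving [8, 11, 14, 8, 14].

[8, 11, 14, 8, 14]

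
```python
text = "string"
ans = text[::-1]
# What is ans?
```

text has length 6. The slice text[::-1] selects indices [5, 4, 3, 2, 1, 0] (5->'g', 4->'n', 3->'i', 2->'r', 1->'t', 0->'s'), giving 'gnirts'.

'gnirts'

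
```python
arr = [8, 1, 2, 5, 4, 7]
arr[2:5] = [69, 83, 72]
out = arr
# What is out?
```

arr starts as [8, 1, 2, 5, 4, 7] (length 6). The slice arr[2:5] covers indices [2, 3, 4] with values [2, 5, 4]. Replacing that slice with [69, 83, 72] (same length) produces [8, 1, 69, 83, 72, 7].

[8, 1, 69, 83, 72, 7]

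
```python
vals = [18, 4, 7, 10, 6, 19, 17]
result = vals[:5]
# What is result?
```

vals has length 7. The slice vals[:5] selects indices [0, 1, 2, 3, 4] (0->18, 1->4, 2->7, 3->10, 4->6), giving [18, 4, 7, 10, 6].

[18, 4, 7, 10, 6]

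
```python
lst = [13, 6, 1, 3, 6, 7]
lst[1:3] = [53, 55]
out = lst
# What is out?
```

lst starts as [13, 6, 1, 3, 6, 7] (length 6). The slice lst[1:3] covers indices [1, 2] with values [6, 1]. Replacing that slice with [53, 55] (same length) produces [13, 53, 55, 3, 6, 7].

[13, 53, 55, 3, 6, 7]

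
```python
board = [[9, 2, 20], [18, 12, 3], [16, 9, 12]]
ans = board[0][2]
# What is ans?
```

board[0] = [9, 2, 20]. Taking column 2 of that row yields 20.

20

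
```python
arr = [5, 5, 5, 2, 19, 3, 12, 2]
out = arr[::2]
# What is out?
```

arr has length 8. The slice arr[::2] selects indices [0, 2, 4, 6] (0->5, 2->5, 4->19, 6->12), giving [5, 5, 19, 12].

[5, 5, 19, 12]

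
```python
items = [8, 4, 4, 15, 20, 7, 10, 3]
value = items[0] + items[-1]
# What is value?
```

items has length 8. items[0] = 8.
items has length 8. Negative index -1 maps to positive index 8 + (-1) = 7. items[7] = 3.
Sum: 8 + 3 = 11.

11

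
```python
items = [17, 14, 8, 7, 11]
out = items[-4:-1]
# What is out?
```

items has length 5. The slice items[-4:-1] selects indices [1, 2, 3] (1->14, 2->8, 3->7), giving [14, 8, 7].

[14, 8, 7]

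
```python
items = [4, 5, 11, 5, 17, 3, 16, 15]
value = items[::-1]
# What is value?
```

items has length 8. The slice items[::-1] selects indices [7, 6, 5, 4, 3, 2, 1, 0] (7->15, 6->16, 5->3, 4->17, 3->5, 2->11, 1->5, 0->4), giving [15, 16, 3, 17, 5, 11, 5, 4].

[15, 16, 3, 17, 5, 11, 5, 4]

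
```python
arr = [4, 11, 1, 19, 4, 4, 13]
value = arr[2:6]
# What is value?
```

arr has length 7. The slice arr[2:6] selects indices [2, 3, 4, 5] (2->1, 3->19, 4->4, 5->4), giving [1, 19, 4, 4].

[1, 19, 4, 4]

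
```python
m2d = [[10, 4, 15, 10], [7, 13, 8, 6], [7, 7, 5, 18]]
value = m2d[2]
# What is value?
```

m2d has 3 rows. Row 2 is [7, 7, 5, 18].

[7, 7, 5, 18]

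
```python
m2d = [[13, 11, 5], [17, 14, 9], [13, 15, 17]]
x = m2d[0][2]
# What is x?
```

m2d[0] = [13, 11, 5]. Taking column 2 of that row yields 5.

5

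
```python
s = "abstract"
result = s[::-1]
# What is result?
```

s has length 8. The slice s[::-1] selects indices [7, 6, 5, 4, 3, 2, 1, 0] (7->'t', 6->'c', 5->'a', 4->'r', 3->'t', 2->'s', 1->'b', 0->'a'), giving 'tcartsba'.

'tcartsba'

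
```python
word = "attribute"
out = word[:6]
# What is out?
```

word has length 9. The slice word[:6] selects indices [0, 1, 2, 3, 4, 5] (0->'a', 1->'t', 2->'t', 3->'r', 4->'i', 5->'b'), giving 'attrib'.

'attrib'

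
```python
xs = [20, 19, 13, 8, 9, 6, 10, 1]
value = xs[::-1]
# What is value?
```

xs has length 8. The slice xs[::-1] selects indices [7, 6, 5, 4, 3, 2, 1, 0] (7->1, 6->10, 5->6, 4->9, 3->8, 2->13, 1->19, 0->20), giving [1, 10, 6, 9, 8, 13, 19, 20].

[1, 10, 6, 9, 8, 13, 19, 20]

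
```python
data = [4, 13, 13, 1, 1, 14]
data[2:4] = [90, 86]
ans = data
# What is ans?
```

data starts as [4, 13, 13, 1, 1, 14] (length 6). The slice data[2:4] covers indices [2, 3] with values [13, 1]. Replacing that slice with [90, 86] (same length) produces [4, 13, 90, 86, 1, 14].

[4, 13, 90, 86, 1, 14]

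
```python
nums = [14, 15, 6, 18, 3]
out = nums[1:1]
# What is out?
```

nums has length 5. The slice nums[1:1] resolves to an empty index range, so the result is [].

[]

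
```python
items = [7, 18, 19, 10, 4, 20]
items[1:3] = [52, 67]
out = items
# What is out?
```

items starts as [7, 18, 19, 10, 4, 20] (length 6). The slice items[1:3] covers indices [1, 2] with values [18, 19]. Replacing that slice with [52, 67] (same length) produces [7, 52, 67, 10, 4, 20].

[7, 52, 67, 10, 4, 20]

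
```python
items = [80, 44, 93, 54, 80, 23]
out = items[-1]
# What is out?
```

items has length 6. Negative index -1 maps to positive index 6 + (-1) = 5. items[5] = 23.

23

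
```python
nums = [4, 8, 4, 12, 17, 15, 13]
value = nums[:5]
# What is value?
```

nums has length 7. The slice nums[:5] selects indices [0, 1, 2, 3, 4] (0->4, 1->8, 2->4, 3->12, 4->17), giving [4, 8, 4, 12, 17].

[4, 8, 4, 12, 17]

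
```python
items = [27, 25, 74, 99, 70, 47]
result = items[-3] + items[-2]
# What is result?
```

items has length 6. Negative index -3 maps to positive index 6 + (-3) = 3. items[3] = 99.
items has length 6. Negative index -2 maps to positive index 6 + (-2) = 4. items[4] = 70.
Sum: 99 + 70 = 169.

169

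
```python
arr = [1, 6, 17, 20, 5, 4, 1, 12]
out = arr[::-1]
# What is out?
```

arr has length 8. The slice arr[::-1] selects indices [7, 6, 5, 4, 3, 2, 1, 0] (7->12, 6->1, 5->4, 4->5, 3->20, 2->17, 1->6, 0->1), giving [12, 1, 4, 5, 20, 17, 6, 1].

[12, 1, 4, 5, 20, 17, 6, 1]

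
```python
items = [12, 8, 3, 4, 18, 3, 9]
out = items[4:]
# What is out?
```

items has length 7. The slice items[4:] selects indices [4, 5, 6] (4->18, 5->3, 6->9), giving [18, 3, 9].

[18, 3, 9]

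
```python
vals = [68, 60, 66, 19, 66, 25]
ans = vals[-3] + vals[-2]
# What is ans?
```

vals has length 6. Negative index -3 maps to positive index 6 + (-3) = 3. vals[3] = 19.
vals has length 6. Negative index -2 maps to positive index 6 + (-2) = 4. vals[4] = 66.
Sum: 19 + 66 = 85.

85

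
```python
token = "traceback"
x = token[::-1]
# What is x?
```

token has length 9. The slice token[::-1] selects indices [8, 7, 6, 5, 4, 3, 2, 1, 0] (8->'k', 7->'c', 6->'a', 5->'b', 4->'e', 3->'c', 2->'a', 1->'r', 0->'t'), giving 'kcabecart'.

'kcabecart'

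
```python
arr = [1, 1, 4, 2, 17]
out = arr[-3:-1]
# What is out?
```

arr has length 5. The slice arr[-3:-1] selects indices [2, 3] (2->4, 3->2), giving [4, 2].

[4, 2]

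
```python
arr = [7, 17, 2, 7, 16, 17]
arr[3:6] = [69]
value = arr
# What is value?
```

arr starts as [7, 17, 2, 7, 16, 17] (length 6). The slice arr[3:6] covers indices [3, 4, 5] with values [7, 16, 17]. Replacing that slice with [69] (different length) produces [7, 17, 2, 69].

[7, 17, 2, 69]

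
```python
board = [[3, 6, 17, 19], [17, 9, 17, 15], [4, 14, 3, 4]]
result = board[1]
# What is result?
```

board has 3 rows. Row 1 is [17, 9, 17, 15].

[17, 9, 17, 15]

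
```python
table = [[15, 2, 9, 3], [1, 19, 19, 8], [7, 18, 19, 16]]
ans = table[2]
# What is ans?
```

table has 3 rows. Row 2 is [7, 18, 19, 16].

[7, 18, 19, 16]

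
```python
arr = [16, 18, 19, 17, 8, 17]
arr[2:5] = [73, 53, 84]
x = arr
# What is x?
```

arr starts as [16, 18, 19, 17, 8, 17] (length 6). The slice arr[2:5] covers indices [2, 3, 4] with values [19, 17, 8]. Replacing that slice with [73, 53, 84] (same length) produces [16, 18, 73, 53, 84, 17].

[16, 18, 73, 53, 84, 17]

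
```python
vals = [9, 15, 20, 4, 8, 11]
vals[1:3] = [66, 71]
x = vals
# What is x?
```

vals starts as [9, 15, 20, 4, 8, 11] (length 6). The slice vals[1:3] covers indices [1, 2] with values [15, 20]. Replacing that slice with [66, 71] (same length) produces [9, 66, 71, 4, 8, 11].

[9, 66, 71, 4, 8, 11]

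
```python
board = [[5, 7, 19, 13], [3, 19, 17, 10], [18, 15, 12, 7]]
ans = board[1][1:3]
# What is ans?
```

board[1] = [3, 19, 17, 10]. board[1] has length 4. The slice board[1][1:3] selects indices [1, 2] (1->19, 2->17), giving [19, 17].

[19, 17]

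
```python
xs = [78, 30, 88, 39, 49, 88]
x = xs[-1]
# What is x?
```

xs has length 6. Negative index -1 maps to positive index 6 + (-1) = 5. xs[5] = 88.

88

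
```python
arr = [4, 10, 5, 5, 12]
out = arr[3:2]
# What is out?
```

arr has length 5. The slice arr[3:2] resolves to an empty index range, so the result is [].

[]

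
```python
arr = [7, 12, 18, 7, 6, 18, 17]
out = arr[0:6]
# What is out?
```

arr has length 7. The slice arr[0:6] selects indices [0, 1, 2, 3, 4, 5] (0->7, 1->12, 2->18, 3->7, 4->6, 5->18), giving [7, 12, 18, 7, 6, 18].

[7, 12, 18, 7, 6, 18]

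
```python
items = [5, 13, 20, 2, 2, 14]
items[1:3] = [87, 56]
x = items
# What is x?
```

items starts as [5, 13, 20, 2, 2, 14] (length 6). The slice items[1:3] covers indices [1, 2] with values [13, 20]. Replacing that slice with [87, 56] (same length) produces [5, 87, 56, 2, 2, 14].

[5, 87, 56, 2, 2, 14]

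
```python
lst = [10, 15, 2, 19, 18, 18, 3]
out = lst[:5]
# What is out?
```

lst has length 7. The slice lst[:5] selects indices [0, 1, 2, 3, 4] (0->10, 1->15, 2->2, 3->19, 4->18), giving [10, 15, 2, 19, 18].

[10, 15, 2, 19, 18]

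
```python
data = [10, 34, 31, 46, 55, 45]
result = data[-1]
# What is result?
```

data has length 6. Negative index -1 maps to positive index 6 + (-1) = 5. data[5] = 45.

45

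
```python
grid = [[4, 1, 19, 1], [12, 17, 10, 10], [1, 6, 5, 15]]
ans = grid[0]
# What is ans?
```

grid has 3 rows. Row 0 is [4, 1, 19, 1].

[4, 1, 19, 1]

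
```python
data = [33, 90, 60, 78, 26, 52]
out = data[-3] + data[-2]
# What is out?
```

data has length 6. Negative index -3 maps to positive index 6 + (-3) = 3. data[3] = 78.
data has length 6. Negative index -2 maps to positive index 6 + (-2) = 4. data[4] = 26.
Sum: 78 + 26 = 104.

104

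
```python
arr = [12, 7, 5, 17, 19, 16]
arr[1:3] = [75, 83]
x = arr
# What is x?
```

arr starts as [12, 7, 5, 17, 19, 16] (length 6). The slice arr[1:3] covers indices [1, 2] with values [7, 5]. Replacing that slice with [75, 83] (same length) produces [12, 75, 83, 17, 19, 16].

[12, 75, 83, 17, 19, 16]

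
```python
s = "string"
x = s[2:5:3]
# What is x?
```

s has length 6. The slice s[2:5:3] selects indices [2] (2->'r'), giving 'r'.

'r'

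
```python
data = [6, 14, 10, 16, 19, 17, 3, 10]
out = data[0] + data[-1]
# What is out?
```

data has length 8. data[0] = 6.
data has length 8. Negative index -1 maps to positive index 8 + (-1) = 7. data[7] = 10.
Sum: 6 + 10 = 16.

16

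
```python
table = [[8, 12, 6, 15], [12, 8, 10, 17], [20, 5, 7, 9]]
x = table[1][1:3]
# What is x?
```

table[1] = [12, 8, 10, 17]. table[1] has length 4. The slice table[1][1:3] selects indices [1, 2] (1->8, 2->10), giving [8, 10].

[8, 10]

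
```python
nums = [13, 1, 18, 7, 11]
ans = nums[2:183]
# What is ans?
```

nums has length 5. The slice nums[2:183] selects indices [2, 3, 4] (2->18, 3->7, 4->11), giving [18, 7, 11].

[18, 7, 11]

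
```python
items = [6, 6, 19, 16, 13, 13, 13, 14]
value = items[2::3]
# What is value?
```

items has length 8. The slice items[2::3] selects indices [2, 5] (2->19, 5->13), giving [19, 13].

[19, 13]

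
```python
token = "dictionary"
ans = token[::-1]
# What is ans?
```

token has length 10. The slice token[::-1] selects indices [9, 8, 7, 6, 5, 4, 3, 2, 1, 0] (9->'y', 8->'r', 7->'a', 6->'n', 5->'o', 4->'i', 3->'t', 2->'c', 1->'i', 0->'d'), giving 'yranoitcid'.

'yranoitcid'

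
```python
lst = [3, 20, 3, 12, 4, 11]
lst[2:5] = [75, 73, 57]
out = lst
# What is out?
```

lst starts as [3, 20, 3, 12, 4, 11] (length 6). The slice lst[2:5] covers indices [2, 3, 4] with values [3, 12, 4]. Replacing that slice with [75, 73, 57] (same length) produces [3, 20, 75, 73, 57, 11].

[3, 20, 75, 73, 57, 11]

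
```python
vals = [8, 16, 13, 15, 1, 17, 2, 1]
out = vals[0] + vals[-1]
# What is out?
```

vals has length 8. vals[0] = 8.
vals has length 8. Negative index -1 maps to positive index 8 + (-1) = 7. vals[7] = 1.
Sum: 8 + 1 = 9.

9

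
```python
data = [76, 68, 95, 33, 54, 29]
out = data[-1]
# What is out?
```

data has length 6. Negative index -1 maps to positive index 6 + (-1) = 5. data[5] = 29.

29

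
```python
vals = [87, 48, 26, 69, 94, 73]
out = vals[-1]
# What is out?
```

vals has length 6. Negative index -1 maps to positive index 6 + (-1) = 5. vals[5] = 73.

73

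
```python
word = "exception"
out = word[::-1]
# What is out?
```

word has length 9. The slice word[::-1] selects indices [8, 7, 6, 5, 4, 3, 2, 1, 0] (8->'n', 7->'o', 6->'i', 5->'t', 4->'p', 3->'e', 2->'c', 1->'x', 0->'e'), giving 'noitpecxe'.

'noitpecxe'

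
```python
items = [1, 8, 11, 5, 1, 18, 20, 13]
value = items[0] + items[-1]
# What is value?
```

items has length 8. items[0] = 1.
items has length 8. Negative index -1 maps to positive index 8 + (-1) = 7. items[7] = 13.
Sum: 1 + 13 = 14.

14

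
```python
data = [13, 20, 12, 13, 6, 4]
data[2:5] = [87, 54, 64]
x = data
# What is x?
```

data starts as [13, 20, 12, 13, 6, 4] (length 6). The slice data[2:5] covers indices [2, 3, 4] with values [12, 13, 6]. Replacing that slice with [87, 54, 64] (same length) produces [13, 20, 87, 54, 64, 4].

[13, 20, 87, 54, 64, 4]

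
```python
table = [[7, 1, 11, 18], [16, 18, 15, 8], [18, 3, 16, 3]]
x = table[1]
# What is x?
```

table has 3 rows. Row 1 is [16, 18, 15, 8].

[16, 18, 15, 8]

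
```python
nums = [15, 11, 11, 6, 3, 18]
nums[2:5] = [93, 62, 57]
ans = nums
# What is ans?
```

nums starts as [15, 11, 11, 6, 3, 18] (length 6). The slice nums[2:5] covers indices [2, 3, 4] with values [11, 6, 3]. Replacing that slice with [93, 62, 57] (same length) produces [15, 11, 93, 62, 57, 18].

[15, 11, 93, 62, 57, 18]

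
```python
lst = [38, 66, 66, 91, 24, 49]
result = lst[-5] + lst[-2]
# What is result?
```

lst has length 6. Negative index -5 maps to positive index 6 + (-5) = 1. lst[1] = 66.
lst has length 6. Negative index -2 maps to positive index 6 + (-2) = 4. lst[4] = 24.
Sum: 66 + 24 = 90.

90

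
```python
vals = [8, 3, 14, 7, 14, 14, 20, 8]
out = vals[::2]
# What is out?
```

vals has length 8. The slice vals[::2] selects indices [0, 2, 4, 6] (0->8, 2->14, 4->14, 6->20), giving [8, 14, 14, 20].

[8, 14, 14, 20]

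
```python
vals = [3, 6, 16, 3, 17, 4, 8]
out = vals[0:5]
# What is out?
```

vals has length 7. The slice vals[0:5] selects indices [0, 1, 2, 3, 4] (0->3, 1->6, 2->16, 3->3, 4->17), giving [3, 6, 16, 3, 17].

[3, 6, 16, 3, 17]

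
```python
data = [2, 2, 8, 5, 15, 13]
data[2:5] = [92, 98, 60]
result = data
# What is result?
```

data starts as [2, 2, 8, 5, 15, 13] (length 6). The slice data[2:5] covers indices [2, 3, 4] with values [8, 5, 15]. Replacing that slice with [92, 98, 60] (same length) produces [2, 2, 92, 98, 60, 13].

[2, 2, 92, 98, 60, 13]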